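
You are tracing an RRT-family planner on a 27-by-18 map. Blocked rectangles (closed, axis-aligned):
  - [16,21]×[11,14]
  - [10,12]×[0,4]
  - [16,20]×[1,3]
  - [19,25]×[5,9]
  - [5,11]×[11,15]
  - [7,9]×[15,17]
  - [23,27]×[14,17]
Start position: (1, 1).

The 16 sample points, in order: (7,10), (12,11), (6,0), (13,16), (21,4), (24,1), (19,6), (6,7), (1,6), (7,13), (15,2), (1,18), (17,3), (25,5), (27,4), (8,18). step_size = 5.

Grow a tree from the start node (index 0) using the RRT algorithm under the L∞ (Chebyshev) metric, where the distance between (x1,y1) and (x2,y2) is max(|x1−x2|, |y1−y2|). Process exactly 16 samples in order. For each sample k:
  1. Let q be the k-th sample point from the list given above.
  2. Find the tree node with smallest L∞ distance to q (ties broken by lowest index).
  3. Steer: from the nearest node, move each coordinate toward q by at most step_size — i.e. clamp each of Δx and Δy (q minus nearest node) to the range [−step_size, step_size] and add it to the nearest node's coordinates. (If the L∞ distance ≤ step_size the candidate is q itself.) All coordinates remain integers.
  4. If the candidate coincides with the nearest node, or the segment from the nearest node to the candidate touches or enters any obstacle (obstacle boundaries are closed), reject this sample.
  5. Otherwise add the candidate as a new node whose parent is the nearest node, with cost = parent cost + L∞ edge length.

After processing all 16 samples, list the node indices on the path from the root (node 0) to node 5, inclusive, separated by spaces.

Path: 0 5

1. q=(7,10) nearest=0 d=9 new=(6,6) → add node 1 parent=0 cost=5
2. q=(12,11) nearest=1 d=6 new=(11,11) → blocked by [5,11]×[11,15], reject
3. q=(6,0) nearest=0 d=5 new=(6,0) → add node 2 parent=0 cost=5
4. q=(13,16) nearest=1 d=10 new=(11,11) → blocked by [5,11]×[11,15], reject
5. q=(21,4) nearest=1 d=15 new=(11,4) → blocked by [10,12]×[0,4], reject
6. q=(24,1) nearest=1 d=18 new=(11,1) → blocked by [10,12]×[0,4], reject
7. q=(19,6) nearest=1 d=13 new=(11,6) → add node 3 parent=1 cost=10
8. q=(6,7) nearest=1 d=1 new=(6,7) → add node 4 parent=1 cost=6
9. q=(1,6) nearest=0 d=5 new=(1,6) → add node 5 parent=0 cost=5
10. q=(7,13) nearest=4 d=6 new=(7,12) → blocked by [5,11]×[11,15], reject
11. q=(15,2) nearest=3 d=4 new=(15,2) → add node 6 parent=3 cost=14
12. q=(1,18) nearest=4 d=11 new=(1,12) → add node 7 parent=4 cost=11
13. q=(17,3) nearest=6 d=2 new=(17,3) → blocked by [16,20]×[1,3], reject
14. q=(25,5) nearest=6 d=10 new=(20,5) → blocked by [16,20]×[1,3], reject
15. q=(27,4) nearest=6 d=12 new=(20,4) → blocked by [16,20]×[1,3], reject
16. q=(8,18) nearest=7 d=7 new=(6,17) → add node 8 parent=7 cost=16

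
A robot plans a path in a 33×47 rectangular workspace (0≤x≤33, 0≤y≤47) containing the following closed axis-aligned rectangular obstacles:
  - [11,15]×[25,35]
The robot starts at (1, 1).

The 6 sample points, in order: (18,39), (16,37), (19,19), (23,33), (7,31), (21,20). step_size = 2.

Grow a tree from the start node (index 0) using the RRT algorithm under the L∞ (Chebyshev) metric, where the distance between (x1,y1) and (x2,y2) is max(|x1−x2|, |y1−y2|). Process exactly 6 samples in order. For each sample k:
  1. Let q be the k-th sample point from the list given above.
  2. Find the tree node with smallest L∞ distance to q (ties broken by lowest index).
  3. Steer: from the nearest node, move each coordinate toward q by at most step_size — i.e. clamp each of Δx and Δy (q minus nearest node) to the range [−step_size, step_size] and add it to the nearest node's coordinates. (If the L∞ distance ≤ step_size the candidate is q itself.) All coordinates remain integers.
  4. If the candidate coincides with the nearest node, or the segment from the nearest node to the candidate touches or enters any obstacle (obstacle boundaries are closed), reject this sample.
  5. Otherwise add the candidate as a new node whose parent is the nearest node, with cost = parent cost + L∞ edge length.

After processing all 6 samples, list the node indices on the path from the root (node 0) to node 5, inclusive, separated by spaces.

1. q=(18,39) nearest=0 d=38 new=(3,3) → add node 1 parent=0 cost=2
2. q=(16,37) nearest=1 d=34 new=(5,5) → add node 2 parent=1 cost=4
3. q=(19,19) nearest=2 d=14 new=(7,7) → add node 3 parent=2 cost=6
4. q=(23,33) nearest=3 d=26 new=(9,9) → add node 4 parent=3 cost=8
5. q=(7,31) nearest=4 d=22 new=(7,11) → add node 5 parent=4 cost=10
6. q=(21,20) nearest=4 d=12 new=(11,11) → add node 6 parent=4 cost=10

Path: 0 1 2 3 4 5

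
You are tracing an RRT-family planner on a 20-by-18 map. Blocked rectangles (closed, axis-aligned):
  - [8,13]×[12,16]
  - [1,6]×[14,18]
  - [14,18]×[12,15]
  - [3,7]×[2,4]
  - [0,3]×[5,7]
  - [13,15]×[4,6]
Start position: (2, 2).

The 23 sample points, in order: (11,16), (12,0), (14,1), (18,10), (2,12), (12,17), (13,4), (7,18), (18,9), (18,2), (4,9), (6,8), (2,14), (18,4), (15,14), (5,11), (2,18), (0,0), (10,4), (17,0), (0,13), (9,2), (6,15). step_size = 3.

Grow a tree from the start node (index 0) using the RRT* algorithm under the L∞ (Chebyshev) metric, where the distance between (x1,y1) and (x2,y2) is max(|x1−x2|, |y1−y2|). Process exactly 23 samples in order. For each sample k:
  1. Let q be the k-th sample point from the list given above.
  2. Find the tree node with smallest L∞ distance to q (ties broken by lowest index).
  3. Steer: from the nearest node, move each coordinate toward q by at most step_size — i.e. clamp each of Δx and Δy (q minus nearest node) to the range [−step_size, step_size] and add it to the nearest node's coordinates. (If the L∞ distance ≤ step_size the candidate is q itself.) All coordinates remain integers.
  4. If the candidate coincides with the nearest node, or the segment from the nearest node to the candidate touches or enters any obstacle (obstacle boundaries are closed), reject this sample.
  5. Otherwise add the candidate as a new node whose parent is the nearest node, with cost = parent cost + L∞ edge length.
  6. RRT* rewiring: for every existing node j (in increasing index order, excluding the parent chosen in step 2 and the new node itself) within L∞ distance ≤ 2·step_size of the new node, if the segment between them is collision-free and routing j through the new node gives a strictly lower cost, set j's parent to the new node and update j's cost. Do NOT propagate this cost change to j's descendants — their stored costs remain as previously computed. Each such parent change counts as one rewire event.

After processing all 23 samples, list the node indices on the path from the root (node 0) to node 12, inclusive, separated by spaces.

Path: 0 12

1. q=(11,16) nearest=0 d=14 new=(5,5) → blocked by [3,7]×[2,4], reject
2. q=(12,0) nearest=0 d=10 new=(5,0) → add node 1 parent=0 cost=3
3. q=(14,1) nearest=1 d=9 new=(8,1) → add node 2 parent=1 cost=6
4. q=(18,10) nearest=2 d=10 new=(11,4) → add node 3 parent=2 cost=9
5. q=(2,12) nearest=3 d=9 new=(8,7) → add node 4 parent=3 cost=12
6. q=(12,17) nearest=4 d=10 new=(11,10) → add node 5 parent=4 cost=15
7. q=(13,4) nearest=3 d=2 new=(13,4) → blocked by [13,15]×[4,6], reject
8. q=(7,18) nearest=5 d=8 new=(8,13) → blocked by [8,13]×[12,16], reject
9. q=(18,9) nearest=3 d=7 new=(14,7) → blocked by [13,15]×[4,6], reject
10. q=(18,2) nearest=3 d=7 new=(14,2) → add node 6 parent=3 cost=12
11. q=(4,9) nearest=4 d=4 new=(5,9) → add node 7 parent=4 cost=15
12. q=(6,8) nearest=7 d=1 new=(6,8) → add node 8 parent=7 cost=16
13. q=(2,14) nearest=7 d=5 new=(2,12) → add node 9 parent=7 cost=18
14. q=(18,4) nearest=6 d=4 new=(17,4) → add node 10 parent=6 cost=15
15. q=(15,14) nearest=5 d=4 new=(14,13) → blocked by [8,13]×[12,16], reject
16. q=(5,11) nearest=7 d=2 new=(5,11) → add node 11 parent=7 cost=17
17. q=(2,18) nearest=9 d=6 new=(2,15) → blocked by [1,6]×[14,18], reject
18. q=(0,0) nearest=0 d=2 new=(0,0) → add node 12 parent=0 cost=2
19. q=(10,4) nearest=3 d=1 new=(10,4) → add node 13 parent=3 cost=10; rewire 8→13 (14<16)
20. q=(17,0) nearest=6 d=3 new=(17,0) → add node 14 parent=6 cost=15
21. q=(0,13) nearest=9 d=2 new=(0,13) → add node 15 parent=9 cost=20
22. q=(9,2) nearest=2 d=1 new=(9,2) → add node 16 parent=2 cost=7; rewire 8→16 (13<14); rewire 13→16 (9<10)
23. q=(6,15) nearest=9 d=4 new=(5,15) → blocked by [1,6]×[14,18], reject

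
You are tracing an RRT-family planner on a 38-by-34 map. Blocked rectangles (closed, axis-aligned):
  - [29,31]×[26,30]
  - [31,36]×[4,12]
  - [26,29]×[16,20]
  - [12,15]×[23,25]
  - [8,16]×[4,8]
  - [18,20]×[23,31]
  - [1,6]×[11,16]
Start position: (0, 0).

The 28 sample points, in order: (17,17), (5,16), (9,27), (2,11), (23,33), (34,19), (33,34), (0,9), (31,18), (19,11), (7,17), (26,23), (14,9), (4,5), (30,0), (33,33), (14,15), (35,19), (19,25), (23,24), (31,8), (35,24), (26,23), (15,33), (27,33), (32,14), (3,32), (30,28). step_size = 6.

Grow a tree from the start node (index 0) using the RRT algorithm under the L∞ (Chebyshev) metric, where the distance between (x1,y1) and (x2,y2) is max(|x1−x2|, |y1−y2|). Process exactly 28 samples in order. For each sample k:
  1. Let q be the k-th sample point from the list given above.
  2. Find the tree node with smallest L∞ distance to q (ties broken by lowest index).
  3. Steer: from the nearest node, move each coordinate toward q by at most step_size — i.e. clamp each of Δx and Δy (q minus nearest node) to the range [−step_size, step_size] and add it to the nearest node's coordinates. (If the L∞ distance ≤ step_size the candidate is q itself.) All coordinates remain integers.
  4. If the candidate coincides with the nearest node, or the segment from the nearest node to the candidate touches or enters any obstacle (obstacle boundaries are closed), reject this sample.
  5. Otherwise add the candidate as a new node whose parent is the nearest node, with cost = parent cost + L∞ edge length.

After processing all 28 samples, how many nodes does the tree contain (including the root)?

1. q=(17,17) nearest=0 d=17 new=(6,6) → add node 1 parent=0 cost=6
2. q=(5,16) nearest=1 d=10 new=(5,12) → blocked by [1,6]×[11,16], reject
3. q=(9,27) nearest=1 d=21 new=(9,12) → add node 2 parent=1 cost=12
4. q=(2,11) nearest=1 d=5 new=(2,11) → blocked by [1,6]×[11,16], reject
5. q=(23,33) nearest=2 d=21 new=(15,18) → add node 3 parent=2 cost=18
6. q=(34,19) nearest=3 d=19 new=(21,19) → add node 4 parent=3 cost=24
7. q=(33,34) nearest=4 d=15 new=(27,25) → add node 5 parent=4 cost=30
8. q=(0,9) nearest=1 d=6 new=(0,9) → add node 6 parent=1 cost=12
9. q=(31,18) nearest=5 d=7 new=(31,19) → add node 7 parent=5 cost=36
10. q=(19,11) nearest=3 d=7 new=(19,12) → add node 8 parent=3 cost=24
11. q=(7,17) nearest=2 d=5 new=(7,17) → add node 9 parent=2 cost=17
12. q=(26,23) nearest=5 d=2 new=(26,23) → add node 10 parent=5 cost=32
13. q=(14,9) nearest=2 d=5 new=(14,9) → add node 11 parent=2 cost=17
14. q=(4,5) nearest=1 d=2 new=(4,5) → add node 12 parent=1 cost=8
15. q=(30,0) nearest=8 d=12 new=(25,6) → add node 13 parent=8 cost=30
16. q=(33,33) nearest=5 d=8 new=(33,31) → blocked by [29,31]×[26,30], reject
17. q=(14,15) nearest=3 d=3 new=(14,15) → add node 14 parent=3 cost=21
18. q=(35,19) nearest=7 d=4 new=(35,19) → add node 15 parent=7 cost=40
19. q=(19,25) nearest=4 d=6 new=(19,25) → blocked by [18,20]×[23,31], reject
20. q=(23,24) nearest=10 d=3 new=(23,24) → add node 16 parent=10 cost=35
21. q=(31,8) nearest=13 d=6 new=(31,8) → blocked by [31,36]×[4,12], reject
22. q=(35,24) nearest=7 d=5 new=(35,24) → add node 17 parent=7 cost=41
23. q=(26,23) nearest=10 d=0 → coincident, reject
24. q=(15,33) nearest=16 d=9 new=(17,30) → blocked by [18,20]×[23,31], reject
25. q=(27,33) nearest=5 d=8 new=(27,31) → add node 18 parent=5 cost=36
26. q=(32,14) nearest=7 d=5 new=(32,14) → add node 19 parent=7 cost=41
27. q=(3,32) nearest=3 d=14 new=(9,24) → add node 20 parent=3 cost=24
28. q=(30,28) nearest=5 d=3 new=(30,28) → blocked by [29,31]×[26,30], reject

Node count: 21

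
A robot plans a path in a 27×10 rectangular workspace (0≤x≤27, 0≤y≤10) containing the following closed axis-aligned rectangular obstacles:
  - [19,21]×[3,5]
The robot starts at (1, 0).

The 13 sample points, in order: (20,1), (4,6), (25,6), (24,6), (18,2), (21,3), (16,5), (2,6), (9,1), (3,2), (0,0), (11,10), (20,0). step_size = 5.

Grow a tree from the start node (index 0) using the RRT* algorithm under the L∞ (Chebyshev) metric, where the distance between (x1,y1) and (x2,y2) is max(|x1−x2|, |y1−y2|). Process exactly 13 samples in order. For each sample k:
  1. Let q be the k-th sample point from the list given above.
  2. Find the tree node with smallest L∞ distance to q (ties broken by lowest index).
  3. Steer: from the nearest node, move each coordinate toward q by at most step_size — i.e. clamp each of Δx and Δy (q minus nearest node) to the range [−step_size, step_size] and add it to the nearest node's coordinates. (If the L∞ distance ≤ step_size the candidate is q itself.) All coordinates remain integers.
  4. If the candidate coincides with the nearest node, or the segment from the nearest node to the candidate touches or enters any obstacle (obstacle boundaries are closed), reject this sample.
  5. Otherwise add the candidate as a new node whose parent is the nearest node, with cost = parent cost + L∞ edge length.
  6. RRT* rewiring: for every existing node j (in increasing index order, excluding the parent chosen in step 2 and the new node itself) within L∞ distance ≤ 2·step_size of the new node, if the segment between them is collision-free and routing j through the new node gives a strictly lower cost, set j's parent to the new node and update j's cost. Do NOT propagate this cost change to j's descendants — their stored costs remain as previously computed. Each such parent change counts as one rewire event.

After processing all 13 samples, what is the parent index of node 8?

Parent of node 8: 1

1. q=(20,1) nearest=0 d=19 new=(6,1) → add node 1 parent=0 cost=5
2. q=(4,6) nearest=1 d=5 new=(4,6) → add node 2 parent=1 cost=10
3. q=(25,6) nearest=1 d=19 new=(11,6) → add node 3 parent=1 cost=10
4. q=(24,6) nearest=3 d=13 new=(16,6) → add node 4 parent=3 cost=15
5. q=(18,2) nearest=4 d=4 new=(18,2) → add node 5 parent=4 cost=19
6. q=(21,3) nearest=5 d=3 new=(21,3) → blocked by [19,21]×[3,5], reject
7. q=(16,5) nearest=4 d=1 new=(16,5) → add node 6 parent=4 cost=16
8. q=(2,6) nearest=2 d=2 new=(2,6) → add node 7 parent=2 cost=12
9. q=(9,1) nearest=1 d=3 new=(9,1) → add node 8 parent=1 cost=8; rewire 5→8 (17<19); rewire 6→8 (15<16)
10. q=(3,2) nearest=0 d=2 new=(3,2) → add node 9 parent=0 cost=2; rewire 2→9 (6<10); rewire 7→9 (6<12)
11. q=(0,0) nearest=0 d=1 new=(0,0) → add node 10 parent=0 cost=1
12. q=(11,10) nearest=3 d=4 new=(11,10) → add node 11 parent=3 cost=14
13. q=(20,0) nearest=5 d=2 new=(20,0) → add node 12 parent=5 cost=19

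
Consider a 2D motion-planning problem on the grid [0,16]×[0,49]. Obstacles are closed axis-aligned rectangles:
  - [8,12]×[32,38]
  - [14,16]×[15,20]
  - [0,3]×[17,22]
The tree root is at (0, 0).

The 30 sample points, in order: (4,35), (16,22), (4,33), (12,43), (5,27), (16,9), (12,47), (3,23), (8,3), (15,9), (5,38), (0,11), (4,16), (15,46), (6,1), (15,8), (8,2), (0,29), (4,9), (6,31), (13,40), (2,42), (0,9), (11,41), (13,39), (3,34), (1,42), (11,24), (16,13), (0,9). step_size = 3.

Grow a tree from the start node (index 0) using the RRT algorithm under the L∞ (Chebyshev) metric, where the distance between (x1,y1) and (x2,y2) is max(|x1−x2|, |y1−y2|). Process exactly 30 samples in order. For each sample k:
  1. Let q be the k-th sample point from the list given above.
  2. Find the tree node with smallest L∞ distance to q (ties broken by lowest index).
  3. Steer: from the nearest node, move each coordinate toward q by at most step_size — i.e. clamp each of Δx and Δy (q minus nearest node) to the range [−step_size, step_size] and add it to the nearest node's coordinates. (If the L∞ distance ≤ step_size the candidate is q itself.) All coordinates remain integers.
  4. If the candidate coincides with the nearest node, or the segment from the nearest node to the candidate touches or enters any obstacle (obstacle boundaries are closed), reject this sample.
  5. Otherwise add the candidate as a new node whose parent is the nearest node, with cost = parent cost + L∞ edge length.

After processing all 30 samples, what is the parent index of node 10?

1. q=(4,35) nearest=0 d=35 new=(3,3) → add node 1 parent=0 cost=3
2. q=(16,22) nearest=1 d=19 new=(6,6) → add node 2 parent=1 cost=6
3. q=(4,33) nearest=2 d=27 new=(4,9) → add node 3 parent=2 cost=9
4. q=(12,43) nearest=3 d=34 new=(7,12) → add node 4 parent=3 cost=12
5. q=(5,27) nearest=4 d=15 new=(5,15) → add node 5 parent=4 cost=15
6. q=(16,9) nearest=4 d=9 new=(10,9) → add node 6 parent=4 cost=15
7. q=(12,47) nearest=5 d=32 new=(8,18) → add node 7 parent=5 cost=18
8. q=(3,23) nearest=7 d=5 new=(5,21) → add node 8 parent=7 cost=21
9. q=(8,3) nearest=2 d=3 new=(8,3) → add node 9 parent=2 cost=9
10. q=(15,9) nearest=6 d=5 new=(13,9) → add node 10 parent=6 cost=18
11. q=(5,38) nearest=8 d=17 new=(5,24) → add node 11 parent=8 cost=24
12. q=(0,11) nearest=3 d=4 new=(1,11) → add node 12 parent=3 cost=12
13. q=(4,16) nearest=5 d=1 new=(4,16) → add node 13 parent=5 cost=16
14. q=(15,46) nearest=11 d=22 new=(8,27) → add node 14 parent=11 cost=27
15. q=(6,1) nearest=9 d=2 new=(6,1) → add node 15 parent=9 cost=11
16. q=(15,8) nearest=10 d=2 new=(15,8) → add node 16 parent=10 cost=20
17. q=(8,2) nearest=9 d=1 new=(8,2) → add node 17 parent=9 cost=10
18. q=(0,29) nearest=11 d=5 new=(2,27) → add node 18 parent=11 cost=27
19. q=(4,9) nearest=3 d=0 → coincident, reject
20. q=(6,31) nearest=14 d=4 new=(6,30) → add node 19 parent=14 cost=30
21. q=(13,40) nearest=19 d=10 new=(9,33) → blocked by [8,12]×[32,38], reject
22. q=(2,42) nearest=19 d=12 new=(3,33) → add node 20 parent=19 cost=33
23. q=(0,9) nearest=12 d=2 new=(0,9) → add node 21 parent=12 cost=14
24. q=(11,41) nearest=20 d=8 new=(6,36) → add node 22 parent=20 cost=36
25. q=(13,39) nearest=22 d=7 new=(9,39) → blocked by [8,12]×[32,38], reject
26. q=(3,34) nearest=20 d=1 new=(3,34) → add node 23 parent=20 cost=34
27. q=(1,42) nearest=22 d=6 new=(3,39) → add node 24 parent=22 cost=39
28. q=(11,24) nearest=14 d=3 new=(11,24) → add node 25 parent=14 cost=30
29. q=(16,13) nearest=10 d=4 new=(16,12) → add node 26 parent=10 cost=21
30. q=(0,9) nearest=21 d=0 → coincident, reject

Parent of node 10: 6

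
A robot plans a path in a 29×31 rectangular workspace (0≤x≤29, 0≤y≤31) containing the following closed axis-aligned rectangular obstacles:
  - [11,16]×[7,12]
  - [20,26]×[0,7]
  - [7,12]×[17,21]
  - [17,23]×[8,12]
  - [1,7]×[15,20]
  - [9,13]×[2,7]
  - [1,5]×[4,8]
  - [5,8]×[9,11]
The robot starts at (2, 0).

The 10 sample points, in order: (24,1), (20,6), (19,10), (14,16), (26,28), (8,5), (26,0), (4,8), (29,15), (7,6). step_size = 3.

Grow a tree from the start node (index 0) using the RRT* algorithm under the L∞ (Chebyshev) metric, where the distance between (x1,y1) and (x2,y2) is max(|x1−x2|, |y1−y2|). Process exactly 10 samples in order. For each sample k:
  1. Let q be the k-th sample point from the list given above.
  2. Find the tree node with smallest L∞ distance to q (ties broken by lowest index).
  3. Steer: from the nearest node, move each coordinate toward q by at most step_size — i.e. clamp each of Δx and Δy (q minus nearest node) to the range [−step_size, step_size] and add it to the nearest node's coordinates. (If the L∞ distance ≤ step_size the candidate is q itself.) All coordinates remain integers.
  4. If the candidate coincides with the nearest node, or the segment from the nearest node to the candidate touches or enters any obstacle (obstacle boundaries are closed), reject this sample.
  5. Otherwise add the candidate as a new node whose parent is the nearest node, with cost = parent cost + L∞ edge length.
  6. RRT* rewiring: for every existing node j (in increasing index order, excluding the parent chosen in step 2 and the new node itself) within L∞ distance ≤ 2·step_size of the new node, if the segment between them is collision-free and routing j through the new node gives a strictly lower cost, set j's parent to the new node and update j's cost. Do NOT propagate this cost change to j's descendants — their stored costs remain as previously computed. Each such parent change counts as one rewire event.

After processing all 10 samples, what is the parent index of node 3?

1. q=(24,1) nearest=0 d=22 new=(5,1) → add node 1 parent=0 cost=3
2. q=(20,6) nearest=1 d=15 new=(8,4) → add node 2 parent=1 cost=6
3. q=(19,10) nearest=2 d=11 new=(11,7) → blocked by [11,16]×[7,12], reject
4. q=(14,16) nearest=2 d=12 new=(11,7) → blocked by [11,16]×[7,12], reject
5. q=(26,28) nearest=2 d=24 new=(11,7) → blocked by [11,16]×[7,12], reject
6. q=(8,5) nearest=2 d=1 new=(8,5) → add node 3 parent=2 cost=7
7. q=(26,0) nearest=2 d=18 new=(11,1) → blocked by [9,13]×[2,7], reject
8. q=(4,8) nearest=2 d=4 new=(5,7) → blocked by [1,5]×[4,8], reject
9. q=(29,15) nearest=2 d=21 new=(11,7) → blocked by [11,16]×[7,12], reject
10. q=(7,6) nearest=3 d=1 new=(7,6) → add node 4 parent=3 cost=8

Parent of node 3: 2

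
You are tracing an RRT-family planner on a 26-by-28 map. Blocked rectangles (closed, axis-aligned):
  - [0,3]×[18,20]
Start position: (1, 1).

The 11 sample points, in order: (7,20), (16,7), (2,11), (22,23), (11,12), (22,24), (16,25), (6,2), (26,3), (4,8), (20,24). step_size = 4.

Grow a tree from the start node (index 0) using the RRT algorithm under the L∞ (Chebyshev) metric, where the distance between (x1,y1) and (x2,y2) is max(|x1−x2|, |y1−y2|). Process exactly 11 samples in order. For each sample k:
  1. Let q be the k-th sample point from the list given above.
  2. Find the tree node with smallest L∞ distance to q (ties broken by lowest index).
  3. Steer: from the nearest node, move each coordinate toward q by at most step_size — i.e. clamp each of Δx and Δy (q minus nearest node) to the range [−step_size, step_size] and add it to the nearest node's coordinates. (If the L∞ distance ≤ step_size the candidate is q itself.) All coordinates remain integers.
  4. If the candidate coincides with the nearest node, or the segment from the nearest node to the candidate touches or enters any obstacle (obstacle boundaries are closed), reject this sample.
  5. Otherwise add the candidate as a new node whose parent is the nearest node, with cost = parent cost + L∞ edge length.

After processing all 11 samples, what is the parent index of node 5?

Parent of node 5: 4

1. q=(7,20) nearest=0 d=19 new=(5,5) → add node 1 parent=0 cost=4
2. q=(16,7) nearest=1 d=11 new=(9,7) → add node 2 parent=1 cost=8
3. q=(2,11) nearest=1 d=6 new=(2,9) → add node 3 parent=1 cost=8
4. q=(22,23) nearest=2 d=16 new=(13,11) → add node 4 parent=2 cost=12
5. q=(11,12) nearest=4 d=2 new=(11,12) → add node 5 parent=4 cost=14
6. q=(22,24) nearest=5 d=12 new=(15,16) → add node 6 parent=5 cost=18
7. q=(16,25) nearest=6 d=9 new=(16,20) → add node 7 parent=6 cost=22
8. q=(6,2) nearest=1 d=3 new=(6,2) → add node 8 parent=1 cost=7
9. q=(26,3) nearest=4 d=13 new=(17,7) → add node 9 parent=4 cost=16
10. q=(4,8) nearest=3 d=2 new=(4,8) → add node 10 parent=3 cost=10
11. q=(20,24) nearest=7 d=4 new=(20,24) → add node 11 parent=7 cost=26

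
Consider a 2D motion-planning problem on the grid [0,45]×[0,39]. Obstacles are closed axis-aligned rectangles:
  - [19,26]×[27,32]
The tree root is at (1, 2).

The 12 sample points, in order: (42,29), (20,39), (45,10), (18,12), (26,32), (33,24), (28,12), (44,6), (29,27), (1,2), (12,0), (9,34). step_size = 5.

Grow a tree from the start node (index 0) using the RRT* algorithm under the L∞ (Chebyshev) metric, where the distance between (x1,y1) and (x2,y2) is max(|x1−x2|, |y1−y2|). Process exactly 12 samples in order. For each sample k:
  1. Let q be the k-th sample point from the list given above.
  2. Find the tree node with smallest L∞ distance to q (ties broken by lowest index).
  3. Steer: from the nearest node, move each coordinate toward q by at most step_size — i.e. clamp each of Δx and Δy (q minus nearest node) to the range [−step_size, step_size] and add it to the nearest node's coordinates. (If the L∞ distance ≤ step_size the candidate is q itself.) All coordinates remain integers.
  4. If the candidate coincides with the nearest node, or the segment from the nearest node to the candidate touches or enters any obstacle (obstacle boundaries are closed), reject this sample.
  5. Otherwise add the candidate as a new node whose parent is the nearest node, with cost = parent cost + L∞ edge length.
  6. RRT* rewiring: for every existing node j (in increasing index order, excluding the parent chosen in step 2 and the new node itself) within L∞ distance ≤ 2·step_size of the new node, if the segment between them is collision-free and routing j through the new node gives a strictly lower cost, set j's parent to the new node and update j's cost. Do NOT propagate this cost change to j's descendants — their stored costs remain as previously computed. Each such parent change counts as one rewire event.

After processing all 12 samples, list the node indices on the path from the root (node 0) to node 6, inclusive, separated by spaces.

Path: 0 1 2 3 4 6

1. q=(42,29) nearest=0 d=41 new=(6,7) → add node 1 parent=0 cost=5
2. q=(20,39) nearest=1 d=32 new=(11,12) → add node 2 parent=1 cost=10
3. q=(45,10) nearest=2 d=34 new=(16,10) → add node 3 parent=2 cost=15
4. q=(18,12) nearest=3 d=2 new=(18,12) → add node 4 parent=3 cost=17
5. q=(26,32) nearest=2 d=20 new=(16,17) → add node 5 parent=2 cost=15
6. q=(33,24) nearest=4 d=15 new=(23,17) → add node 6 parent=4 cost=22
7. q=(28,12) nearest=6 d=5 new=(28,12) → add node 7 parent=6 cost=27
8. q=(44,6) nearest=7 d=16 new=(33,7) → add node 8 parent=7 cost=32
9. q=(29,27) nearest=6 d=10 new=(28,22) → add node 9 parent=6 cost=27
10. q=(1,2) nearest=0 d=0 → coincident, reject
11. q=(12,0) nearest=1 d=7 new=(11,2) → add node 10 parent=1 cost=10
12. q=(9,34) nearest=5 d=17 new=(11,22) → add node 11 parent=5 cost=20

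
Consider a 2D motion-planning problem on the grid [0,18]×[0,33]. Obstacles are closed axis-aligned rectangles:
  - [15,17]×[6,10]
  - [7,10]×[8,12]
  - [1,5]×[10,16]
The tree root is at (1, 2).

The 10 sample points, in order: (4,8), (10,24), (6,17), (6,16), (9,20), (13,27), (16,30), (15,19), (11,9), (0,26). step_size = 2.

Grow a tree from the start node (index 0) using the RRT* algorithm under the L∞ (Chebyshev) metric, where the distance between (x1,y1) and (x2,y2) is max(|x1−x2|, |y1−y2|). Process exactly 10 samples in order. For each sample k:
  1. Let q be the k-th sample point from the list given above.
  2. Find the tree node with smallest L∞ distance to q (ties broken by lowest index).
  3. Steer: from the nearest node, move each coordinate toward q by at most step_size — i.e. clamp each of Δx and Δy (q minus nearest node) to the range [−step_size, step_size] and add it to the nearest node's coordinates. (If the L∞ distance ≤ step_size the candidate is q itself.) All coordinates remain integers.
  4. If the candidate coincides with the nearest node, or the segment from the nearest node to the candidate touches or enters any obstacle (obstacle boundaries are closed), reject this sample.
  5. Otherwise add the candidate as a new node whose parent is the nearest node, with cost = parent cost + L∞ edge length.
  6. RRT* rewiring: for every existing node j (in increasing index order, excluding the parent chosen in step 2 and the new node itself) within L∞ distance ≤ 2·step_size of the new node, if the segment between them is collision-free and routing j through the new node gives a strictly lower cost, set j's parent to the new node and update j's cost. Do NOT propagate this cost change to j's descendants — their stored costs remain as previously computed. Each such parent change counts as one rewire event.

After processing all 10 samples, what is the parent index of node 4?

Parent of node 4: 3

1. q=(4,8) nearest=0 d=6 new=(3,4) → add node 1 parent=0 cost=2
2. q=(10,24) nearest=1 d=20 new=(5,6) → add node 2 parent=1 cost=4
3. q=(6,17) nearest=2 d=11 new=(6,8) → add node 3 parent=2 cost=6
4. q=(6,16) nearest=3 d=8 new=(6,10) → add node 4 parent=3 cost=8
5. q=(9,20) nearest=4 d=10 new=(8,12) → blocked by [7,10]×[8,12], reject
6. q=(13,27) nearest=4 d=17 new=(8,12) → blocked by [7,10]×[8,12], reject
7. q=(16,30) nearest=4 d=20 new=(8,12) → blocked by [7,10]×[8,12], reject
8. q=(15,19) nearest=4 d=9 new=(8,12) → blocked by [7,10]×[8,12], reject
9. q=(11,9) nearest=3 d=5 new=(8,9) → blocked by [7,10]×[8,12], reject
10. q=(0,26) nearest=4 d=16 new=(4,12) → blocked by [1,5]×[10,16], reject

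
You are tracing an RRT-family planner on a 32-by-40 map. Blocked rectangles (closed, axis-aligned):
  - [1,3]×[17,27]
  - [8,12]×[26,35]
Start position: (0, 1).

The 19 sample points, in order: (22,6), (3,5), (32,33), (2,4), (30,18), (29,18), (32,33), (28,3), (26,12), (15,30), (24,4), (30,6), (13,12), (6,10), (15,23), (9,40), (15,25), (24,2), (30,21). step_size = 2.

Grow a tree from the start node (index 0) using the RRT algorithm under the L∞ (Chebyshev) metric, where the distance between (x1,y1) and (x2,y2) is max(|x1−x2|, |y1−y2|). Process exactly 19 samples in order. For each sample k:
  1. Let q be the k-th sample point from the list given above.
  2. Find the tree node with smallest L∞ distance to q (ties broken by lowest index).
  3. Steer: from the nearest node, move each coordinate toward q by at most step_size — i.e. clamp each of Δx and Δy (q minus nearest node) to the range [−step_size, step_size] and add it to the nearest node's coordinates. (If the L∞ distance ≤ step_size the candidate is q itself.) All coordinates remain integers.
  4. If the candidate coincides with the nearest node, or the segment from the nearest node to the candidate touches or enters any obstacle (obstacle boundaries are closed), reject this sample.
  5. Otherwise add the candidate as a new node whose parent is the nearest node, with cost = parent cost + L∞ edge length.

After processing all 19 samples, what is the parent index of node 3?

1. q=(22,6) nearest=0 d=22 new=(2,3) → add node 1 parent=0 cost=2
2. q=(3,5) nearest=1 d=2 new=(3,5) → add node 2 parent=1 cost=4
3. q=(32,33) nearest=2 d=29 new=(5,7) → add node 3 parent=2 cost=6
4. q=(2,4) nearest=1 d=1 new=(2,4) → add node 4 parent=1 cost=3
5. q=(30,18) nearest=3 d=25 new=(7,9) → add node 5 parent=3 cost=8
6. q=(29,18) nearest=5 d=22 new=(9,11) → add node 6 parent=5 cost=10
7. q=(32,33) nearest=6 d=23 new=(11,13) → add node 7 parent=6 cost=12
8. q=(28,3) nearest=7 d=17 new=(13,11) → add node 8 parent=7 cost=14
9. q=(26,12) nearest=8 d=13 new=(15,12) → add node 9 parent=8 cost=16
10. q=(15,30) nearest=7 d=17 new=(13,15) → add node 10 parent=7 cost=14
11. q=(24,4) nearest=9 d=9 new=(17,10) → add node 11 parent=9 cost=18
12. q=(30,6) nearest=11 d=13 new=(19,8) → add node 12 parent=11 cost=20
13. q=(13,12) nearest=8 d=1 new=(13,12) → add node 13 parent=8 cost=15
14. q=(6,10) nearest=5 d=1 new=(6,10) → add node 14 parent=5 cost=9
15. q=(15,23) nearest=10 d=8 new=(15,17) → add node 15 parent=10 cost=16
16. q=(9,40) nearest=15 d=23 new=(13,19) → add node 16 parent=15 cost=18
17. q=(15,25) nearest=16 d=6 new=(15,21) → add node 17 parent=16 cost=20
18. q=(24,2) nearest=12 d=6 new=(21,6) → add node 18 parent=12 cost=22
19. q=(30,21) nearest=11 d=13 new=(19,12) → add node 19 parent=11 cost=20

Parent of node 3: 2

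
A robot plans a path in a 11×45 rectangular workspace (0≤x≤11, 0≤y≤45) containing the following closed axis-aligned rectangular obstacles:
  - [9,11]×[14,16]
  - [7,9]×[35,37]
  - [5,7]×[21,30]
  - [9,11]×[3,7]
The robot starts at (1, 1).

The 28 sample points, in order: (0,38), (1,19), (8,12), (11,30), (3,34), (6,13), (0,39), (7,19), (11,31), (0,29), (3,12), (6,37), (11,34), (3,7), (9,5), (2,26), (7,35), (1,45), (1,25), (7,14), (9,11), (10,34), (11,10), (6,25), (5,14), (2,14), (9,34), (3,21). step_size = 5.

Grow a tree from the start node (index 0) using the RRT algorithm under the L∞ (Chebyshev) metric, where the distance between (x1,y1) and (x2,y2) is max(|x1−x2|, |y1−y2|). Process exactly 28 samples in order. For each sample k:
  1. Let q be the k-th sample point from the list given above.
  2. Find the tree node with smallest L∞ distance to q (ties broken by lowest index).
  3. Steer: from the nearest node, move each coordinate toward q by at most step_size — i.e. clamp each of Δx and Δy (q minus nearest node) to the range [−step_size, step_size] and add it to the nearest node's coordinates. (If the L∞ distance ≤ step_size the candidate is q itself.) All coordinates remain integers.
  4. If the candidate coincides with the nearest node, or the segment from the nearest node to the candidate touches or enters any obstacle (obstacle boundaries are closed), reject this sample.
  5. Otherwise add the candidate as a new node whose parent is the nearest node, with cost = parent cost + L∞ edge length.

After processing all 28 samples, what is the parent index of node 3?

1. q=(0,38) nearest=0 d=37 new=(0,6) → add node 1 parent=0 cost=5
2. q=(1,19) nearest=1 d=13 new=(1,11) → add node 2 parent=1 cost=10
3. q=(8,12) nearest=2 d=7 new=(6,12) → add node 3 parent=2 cost=15
4. q=(11,30) nearest=3 d=18 new=(11,17) → blocked by [9,11]×[14,16], reject
5. q=(3,34) nearest=3 d=22 new=(3,17) → add node 4 parent=3 cost=20
6. q=(6,13) nearest=3 d=1 new=(6,13) → add node 5 parent=3 cost=16
7. q=(0,39) nearest=4 d=22 new=(0,22) → add node 6 parent=4 cost=25
8. q=(7,19) nearest=4 d=4 new=(7,19) → add node 7 parent=4 cost=24
9. q=(11,31) nearest=6 d=11 new=(5,27) → blocked by [5,7]×[21,30], reject
10. q=(0,29) nearest=6 d=7 new=(0,27) → add node 8 parent=6 cost=30
11. q=(3,12) nearest=2 d=2 new=(3,12) → add node 9 parent=2 cost=12
12. q=(6,37) nearest=8 d=10 new=(5,32) → add node 10 parent=8 cost=35
13. q=(11,34) nearest=10 d=6 new=(10,34) → add node 11 parent=10 cost=40
14. q=(3,7) nearest=1 d=3 new=(3,7) → add node 12 parent=1 cost=8
15. q=(9,5) nearest=12 d=6 new=(8,5) → add node 13 parent=12 cost=13
16. q=(2,26) nearest=8 d=2 new=(2,26) → add node 14 parent=8 cost=32
17. q=(7,35) nearest=10 d=3 new=(7,35) → blocked by [7,9]×[35,37], reject
18. q=(1,45) nearest=11 d=11 new=(5,39) → blocked by [7,9]×[35,37], reject
19. q=(1,25) nearest=14 d=1 new=(1,25) → add node 15 parent=14 cost=33
20. q=(7,14) nearest=5 d=1 new=(7,14) → add node 16 parent=5 cost=17
21. q=(9,11) nearest=3 d=3 new=(9,11) → add node 17 parent=3 cost=18
22. q=(10,34) nearest=11 d=0 → coincident, reject
23. q=(11,10) nearest=17 d=2 new=(11,10) → add node 18 parent=17 cost=20
24. q=(6,25) nearest=14 d=4 new=(6,25) → blocked by [5,7]×[21,30], reject
25. q=(5,14) nearest=5 d=1 new=(5,14) → add node 19 parent=5 cost=17
26. q=(2,14) nearest=9 d=2 new=(2,14) → add node 20 parent=9 cost=14
27. q=(9,34) nearest=11 d=1 new=(9,34) → add node 21 parent=11 cost=41
28. q=(3,21) nearest=6 d=3 new=(3,21) → add node 22 parent=6 cost=28

Parent of node 3: 2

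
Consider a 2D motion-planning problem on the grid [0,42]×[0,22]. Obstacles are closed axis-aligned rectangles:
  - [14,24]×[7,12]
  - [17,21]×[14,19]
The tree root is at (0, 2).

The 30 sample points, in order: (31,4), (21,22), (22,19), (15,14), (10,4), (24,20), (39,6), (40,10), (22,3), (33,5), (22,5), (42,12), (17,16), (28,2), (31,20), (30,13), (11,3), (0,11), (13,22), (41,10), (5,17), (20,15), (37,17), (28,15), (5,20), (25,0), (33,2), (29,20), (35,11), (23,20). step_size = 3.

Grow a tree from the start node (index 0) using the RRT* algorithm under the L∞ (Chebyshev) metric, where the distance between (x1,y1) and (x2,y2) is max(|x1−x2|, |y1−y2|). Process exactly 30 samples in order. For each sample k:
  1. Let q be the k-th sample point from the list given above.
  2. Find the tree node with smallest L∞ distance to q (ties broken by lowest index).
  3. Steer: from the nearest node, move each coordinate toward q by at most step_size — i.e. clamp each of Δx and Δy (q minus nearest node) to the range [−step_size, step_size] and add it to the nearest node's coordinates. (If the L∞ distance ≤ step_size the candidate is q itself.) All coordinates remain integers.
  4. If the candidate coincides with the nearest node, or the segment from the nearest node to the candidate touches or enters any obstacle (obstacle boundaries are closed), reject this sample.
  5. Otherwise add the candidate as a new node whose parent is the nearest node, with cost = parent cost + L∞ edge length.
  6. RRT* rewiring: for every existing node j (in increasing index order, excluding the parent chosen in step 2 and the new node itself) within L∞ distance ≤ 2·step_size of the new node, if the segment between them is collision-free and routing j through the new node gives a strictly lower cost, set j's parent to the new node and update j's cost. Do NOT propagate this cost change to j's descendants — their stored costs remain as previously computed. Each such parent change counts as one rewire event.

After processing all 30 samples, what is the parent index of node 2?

Parent of node 2: 1

1. q=(31,4) nearest=0 d=31 new=(3,4) → add node 1 parent=0 cost=3
2. q=(21,22) nearest=1 d=18 new=(6,7) → add node 2 parent=1 cost=6
3. q=(22,19) nearest=2 d=16 new=(9,10) → add node 3 parent=2 cost=9
4. q=(15,14) nearest=3 d=6 new=(12,13) → add node 4 parent=3 cost=12
5. q=(10,4) nearest=2 d=4 new=(9,4) → add node 5 parent=2 cost=9
6. q=(24,20) nearest=4 d=12 new=(15,16) → add node 6 parent=4 cost=15
7. q=(39,6) nearest=6 d=24 new=(18,13) → blocked by [17,21]×[14,19], reject
8. q=(40,10) nearest=6 d=25 new=(18,13) → blocked by [17,21]×[14,19], reject
9. q=(22,3) nearest=4 d=10 new=(15,10) → blocked by [14,24]×[7,12], reject
10. q=(33,5) nearest=6 d=18 new=(18,13) → blocked by [17,21]×[14,19], reject
11. q=(22,5) nearest=4 d=10 new=(15,10) → blocked by [14,24]×[7,12], reject
12. q=(42,12) nearest=6 d=27 new=(18,13) → blocked by [17,21]×[14,19], reject
13. q=(17,16) nearest=6 d=2 new=(17,16) → blocked by [17,21]×[14,19], reject
14. q=(28,2) nearest=6 d=14 new=(18,13) → blocked by [17,21]×[14,19], reject
15. q=(31,20) nearest=6 d=16 new=(18,19) → blocked by [17,21]×[14,19], reject
16. q=(30,13) nearest=6 d=15 new=(18,13) → blocked by [17,21]×[14,19], reject
17. q=(11,3) nearest=5 d=2 new=(11,3) → add node 7 parent=5 cost=11
18. q=(0,11) nearest=2 d=6 new=(3,10) → add node 8 parent=2 cost=9
19. q=(13,22) nearest=6 d=6 new=(13,19) → add node 9 parent=6 cost=18
20. q=(41,10) nearest=6 d=26 new=(18,13) → blocked by [17,21]×[14,19], reject
21. q=(5,17) nearest=3 d=7 new=(6,13) → add node 10 parent=3 cost=12
22. q=(20,15) nearest=6 d=5 new=(18,15) → blocked by [17,21]×[14,19], reject
23. q=(37,17) nearest=6 d=22 new=(18,17) → blocked by [17,21]×[14,19], reject
24. q=(28,15) nearest=6 d=13 new=(18,15) → blocked by [17,21]×[14,19], reject
25. q=(5,20) nearest=4 d=7 new=(9,16) → add node 11 parent=4 cost=15
26. q=(25,0) nearest=4 d=13 new=(15,10) → blocked by [14,24]×[7,12], reject
27. q=(33,2) nearest=6 d=18 new=(18,13) → blocked by [17,21]×[14,19], reject
28. q=(29,20) nearest=6 d=14 new=(18,19) → blocked by [17,21]×[14,19], reject
29. q=(35,11) nearest=6 d=20 new=(18,13) → blocked by [17,21]×[14,19], reject
30. q=(23,20) nearest=6 d=8 new=(18,19) → blocked by [17,21]×[14,19], reject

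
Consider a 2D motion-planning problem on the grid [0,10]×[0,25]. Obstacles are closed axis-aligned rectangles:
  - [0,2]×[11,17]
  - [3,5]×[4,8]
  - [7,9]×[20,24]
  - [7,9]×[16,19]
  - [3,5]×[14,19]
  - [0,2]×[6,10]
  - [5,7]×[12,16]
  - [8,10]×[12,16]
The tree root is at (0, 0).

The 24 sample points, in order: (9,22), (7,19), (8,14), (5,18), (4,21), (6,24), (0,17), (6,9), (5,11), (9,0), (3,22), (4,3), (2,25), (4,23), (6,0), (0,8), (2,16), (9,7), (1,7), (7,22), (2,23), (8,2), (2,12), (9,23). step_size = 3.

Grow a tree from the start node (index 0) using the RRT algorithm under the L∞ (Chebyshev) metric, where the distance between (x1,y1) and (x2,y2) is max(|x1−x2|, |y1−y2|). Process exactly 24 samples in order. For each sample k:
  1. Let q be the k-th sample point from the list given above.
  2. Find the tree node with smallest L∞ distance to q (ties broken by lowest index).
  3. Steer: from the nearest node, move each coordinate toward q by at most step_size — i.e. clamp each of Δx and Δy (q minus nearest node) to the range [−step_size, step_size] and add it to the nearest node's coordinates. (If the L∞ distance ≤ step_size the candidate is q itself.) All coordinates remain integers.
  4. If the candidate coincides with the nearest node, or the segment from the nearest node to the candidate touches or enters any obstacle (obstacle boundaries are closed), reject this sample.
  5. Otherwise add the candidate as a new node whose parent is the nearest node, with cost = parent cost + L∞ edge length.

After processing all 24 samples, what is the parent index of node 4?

1. q=(9,22) nearest=0 d=22 new=(3,3) → add node 1 parent=0 cost=3
2. q=(7,19) nearest=1 d=16 new=(6,6) → blocked by [3,5]×[4,8], reject
3. q=(8,14) nearest=1 d=11 new=(6,6) → blocked by [3,5]×[4,8], reject
4. q=(5,18) nearest=1 d=15 new=(5,6) → blocked by [3,5]×[4,8], reject
5. q=(4,21) nearest=1 d=18 new=(4,6) → blocked by [3,5]×[4,8], reject
6. q=(6,24) nearest=1 d=21 new=(6,6) → blocked by [3,5]×[4,8], reject
7. q=(0,17) nearest=1 d=14 new=(0,6) → blocked by [0,2]×[6,10], reject
8. q=(6,9) nearest=1 d=6 new=(6,6) → blocked by [3,5]×[4,8], reject
9. q=(5,11) nearest=1 d=8 new=(5,6) → blocked by [3,5]×[4,8], reject
10. q=(9,0) nearest=1 d=6 new=(6,0) → add node 2 parent=1 cost=6
11. q=(3,22) nearest=1 d=19 new=(3,6) → blocked by [3,5]×[4,8], reject
12. q=(4,3) nearest=1 d=1 new=(4,3) → add node 3 parent=1 cost=4
13. q=(2,25) nearest=1 d=22 new=(2,6) → blocked by [0,2]×[6,10], reject
14. q=(4,23) nearest=1 d=20 new=(4,6) → blocked by [3,5]×[4,8], reject
15. q=(6,0) nearest=2 d=0 → coincident, reject
16. q=(0,8) nearest=1 d=5 new=(0,6) → blocked by [0,2]×[6,10], reject
17. q=(2,16) nearest=1 d=13 new=(2,6) → blocked by [0,2]×[6,10], reject
18. q=(9,7) nearest=3 d=5 new=(7,6) → blocked by [3,5]×[4,8], reject
19. q=(1,7) nearest=1 d=4 new=(1,6) → blocked by [0,2]×[6,10], reject
20. q=(7,22) nearest=1 d=19 new=(6,6) → blocked by [3,5]×[4,8], reject
21. q=(2,23) nearest=1 d=20 new=(2,6) → blocked by [0,2]×[6,10], reject
22. q=(8,2) nearest=2 d=2 new=(8,2) → add node 4 parent=2 cost=8
23. q=(2,12) nearest=1 d=9 new=(2,6) → blocked by [0,2]×[6,10], reject
24. q=(9,23) nearest=1 d=20 new=(6,6) → blocked by [3,5]×[4,8], reject

Parent of node 4: 2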